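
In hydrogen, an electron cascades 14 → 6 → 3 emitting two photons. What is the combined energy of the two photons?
1.44233 eV

The energy levels of hydrogen are E_n = -13.6057 / n² eV.

First transition (14 → 6):
ΔE₁ = |E_6 - E_14|
ΔE₁ = |-0.37793611111 - (-0.06941683673)| = 0.30851927 eV

Second transition (6 → 3):
ΔE₂ = |E_3 - E_6|
ΔE₂ = |-1.51174444444 - (-0.37793611111)| = 1.13380833 eV

Total energy released:
E_total = ΔE₁ + ΔE₂ = 0.30851927 + 1.13380833 = 1.44233 eV

Note: This equals the direct transition 14 → 3: 1.44233 eV ✓
Energy is conserved regardless of the path taken.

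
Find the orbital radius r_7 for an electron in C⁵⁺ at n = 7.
0.4322 nm (or 4.3216 Å)

The Bohr radius formula is:
r_n = n² a₀ / Z

where a₀ = 0.0529177 nm is the Bohr radius.

For C⁵⁺ (Z = 6) at n = 7:
r_7 = 7² × 0.0529177 nm / 6
r_7 = 49 × 0.0529177 nm / 6
r_7 = 2.59297 nm / 6
r_7 = 0.4322 nm

The electron orbits at approximately 0.4322 nm from the nucleus.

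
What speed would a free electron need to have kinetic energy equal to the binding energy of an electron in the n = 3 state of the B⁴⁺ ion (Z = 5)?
3.646e+06 m/s (or 1.2162% of c)

The binding energy at n = 3 for B⁴⁺ is:
E_3 = -13.6057 × 5²/3² = -37.793611 eV
|E_3| = 37.793611 eV

Convert to Joules:
KE = 37.793611 eV × (1.602177 × 10⁻¹⁹ J/eV) = 6.05521e-18 J

Using KE = ½mv²:
v = √(2·KE/m_e)
v = √(2 × 6.05521e-18 J / 9.10938 × 10⁻³¹ kg)
v = 3.646e+06 m/s

This is approximately 1.2162% the speed of light.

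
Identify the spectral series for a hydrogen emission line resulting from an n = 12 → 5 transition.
Pfund series

The spectral series in hydrogen are named based on the final (lower) energy level:
- Lyman series: n_final = 1 (ultraviolet)
- Balmer series: n_final = 2 (visible/near-UV)
- Paschen series: n_final = 3 (infrared)
- Brackett series: n_final = 4 (infrared)
- Pfund series: n_final = 5 (far infrared)

Since this transition ends at n = 5, it belongs to the Pfund series.

For reference, this 12 → 5 line has photon energy
ΔE = 13.6057 eV × (1/5² - 1/12²) = 0.44974397 eV,
corresponding to wavelength λ = hc/ΔE = 1239.84 eV·nm / 0.44974397 eV = 2756.77 nm in the far infrared region.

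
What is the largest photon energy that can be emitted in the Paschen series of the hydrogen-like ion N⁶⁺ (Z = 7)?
74.07548 eV

The series limit corresponds to the transition from n = ∞ to n = 3.
This is the highest energy (shortest wavelength) transition in the Paschen series.

E_∞ = 0 eV
E_3 = -13.6057 × 7² / 3² = -74.07548 eV

Energy at series limit:
ΔE = E_∞ - E_3 = 0 - (-74.07548) = 74.07548 eV

This energy equals the ionization energy from the n = 3 state of N⁶⁺.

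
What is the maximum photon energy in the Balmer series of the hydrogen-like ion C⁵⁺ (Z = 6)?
122.4513 eV

The series limit corresponds to the transition from n = ∞ to n = 2.
This is the highest energy (shortest wavelength) transition in the Balmer series.

E_∞ = 0 eV
E_2 = -13.6057 × 6² / 2² = -122.4513 eV

Energy at series limit:
ΔE = E_∞ - E_2 = 0 - (-122.4513) = 122.4513 eV

This energy equals the ionization energy from the n = 2 state of C⁵⁺.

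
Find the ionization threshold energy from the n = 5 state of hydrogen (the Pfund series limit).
0.54 eV

The series limit corresponds to the transition from n = ∞ to n = 5.
This is the highest energy (shortest wavelength) transition in the Pfund series.

E_∞ = 0 eV
E_5 = -13.6057 / 5² = -0.54 eV

Energy at series limit:
ΔE = E_∞ - E_5 = 0 - (-0.54) = 0.54 eV

This energy equals the ionization energy from the n = 5 state of hydrogen.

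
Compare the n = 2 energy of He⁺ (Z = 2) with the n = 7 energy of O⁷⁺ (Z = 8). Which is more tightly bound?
O⁷⁺ at n = 7 (E = -17.7707 eV)

Using E_n = -13.6057 Z² / n² eV:

He⁺ (Z = 2) at n = 2:
E = -13.6057 × 2² / 2² = -13.6057 × 4 / 4 = -13.6057000 eV

O⁷⁺ (Z = 8) at n = 7:
E = -13.6057 × 8² / 7² = -13.6057 × 64 / 49 = -17.7707102 eV

Since -17.7707102 eV < -13.6057000 eV,
O⁷⁺ at n = 7 is more tightly bound (requires more energy to ionize).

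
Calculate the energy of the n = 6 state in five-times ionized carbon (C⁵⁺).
-13.60570 eV

For hydrogen-like ions, the energy levels scale with Z²:
E_n = -13.6057 Z² / n² eV

For C⁵⁺ (Z = 6) at n = 6:
E_6 = -13.6057 × 6² / 6²
E_6 = -13.6057 × 36 / 36
E_6 = -489.8052 / 36
E_6 = -13.60570 eV

The energy is 36 times more negative than hydrogen at the same n due to the stronger nuclear charge.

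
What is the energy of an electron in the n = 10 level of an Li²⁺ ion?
-1.225 eV

For hydrogen-like ions, the energy levels scale with Z²:
E_n = -13.6057 Z² / n² eV

For Li²⁺ (Z = 3) at n = 10:
E_10 = -13.6057 × 3² / 10²
E_10 = -13.6057 × 9 / 100
E_10 = -122.4513 / 100
E_10 = -1.225 eV

The energy is 9 times more negative than hydrogen at the same n due to the stronger nuclear charge.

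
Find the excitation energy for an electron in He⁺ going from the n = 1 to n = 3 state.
48.376 eV

The energy levels of a hydrogen-like atom are E_n = -13.6057 Z² eV / n².

Energy at n = 1: E_1 = -13.6057 × 2² / 1² = -54.422800 eV
Energy at n = 3: E_3 = -13.6057 × 2² / 3² = -6.046978 eV

The excitation energy is the difference:
ΔE = E_3 - E_1
ΔE = -6.046978 - (-54.422800)
ΔE = 48.376 eV

Since this is positive, energy must be absorbed (photon absorption).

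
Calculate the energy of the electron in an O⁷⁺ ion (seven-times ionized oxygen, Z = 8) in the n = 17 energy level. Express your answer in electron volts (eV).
-3.01 eV

The energy levels of a hydrogen-like atom are given by:
E_n = -13.6057 Z² / n² eV  (with Z = 8 for O⁷⁺)

For n = 17:
E_17 = -13.6057 × 8² / 17²
E_17 = -13.6057 × 64 / 289
E_17 = -3.01 eV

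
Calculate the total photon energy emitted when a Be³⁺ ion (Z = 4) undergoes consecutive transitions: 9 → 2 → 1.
215.00 eV

The energy levels of Be³⁺ are E_n = -13.6057 × 4² / n² eV.

First transition (9 → 2):
ΔE₁ = |E_2 - E_9|
ΔE₁ = |-54.42280000 - (-2.68754568)| = 51.73525 eV

Second transition (2 → 1):
ΔE₂ = |E_1 - E_2|
ΔE₂ = |-217.69120000 - (-54.42280000)| = 163.26840 eV

Total energy released:
E_total = ΔE₁ + ΔE₂ = 51.73525 + 163.26840 = 215.00 eV

Note: This equals the direct transition 9 → 1: 215.00 eV ✓
Energy is conserved regardless of the path taken.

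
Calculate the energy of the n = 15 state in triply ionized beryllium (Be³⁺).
-0.967516 eV

For hydrogen-like ions, the energy levels scale with Z²:
E_n = -13.6057 Z² / n² eV

For Be³⁺ (Z = 4) at n = 15:
E_15 = -13.6057 × 4² / 15²
E_15 = -13.6057 × 16 / 225
E_15 = -217.6912 / 225
E_15 = -0.967516 eV

The energy is 16 times more negative than hydrogen at the same n due to the stronger nuclear charge.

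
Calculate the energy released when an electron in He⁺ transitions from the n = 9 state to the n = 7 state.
0.44 eV

The energy levels are E_n = -13.6057 Z² eV / n².

Energy at n = 9: E_9 = -13.6057 × 2² / 9² = -0.67189 eV
Energy at n = 7: E_7 = -13.6057 × 2² / 7² = -1.11067 eV

For emission (electron falling to lower state), the photon energy is:
E_photon = E_9 - E_7 = |-0.67189 - (-1.11067)|
E_photon = 0.44 eV

This energy is carried away by the emitted photon.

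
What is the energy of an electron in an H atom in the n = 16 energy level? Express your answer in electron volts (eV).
-0.05 eV

The energy levels of a hydrogen-like atom are given by:
E_n = -13.6057 eV / n²

For n = 16:
E_16 = -13.6057 eV / 16²
E_16 = -13.6057 eV / 256
E_16 = -0.05 eV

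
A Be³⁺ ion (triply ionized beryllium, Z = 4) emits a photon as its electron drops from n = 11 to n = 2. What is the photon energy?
52.6237 eV

The energy levels are E_n = -13.6057 Z² eV / n².

Energy at n = 11: E_11 = -13.6057 × 4² / 11² = -1.7991008 eV
Energy at n = 2: E_2 = -13.6057 × 4² / 2² = -54.4228000 eV

For emission (electron falling to lower state), the photon energy is:
E_photon = E_11 - E_2 = |-1.7991008 - (-54.4228000)|
E_photon = 52.6237 eV

This energy is carried away by the emitted photon.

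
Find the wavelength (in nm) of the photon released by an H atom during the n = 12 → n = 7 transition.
6768.3019 nm

First, find the transition energy using E_n = -13.6057 / n² eV:
E_12 = -13.6057 / 12² = -0.0944840278 eV
E_7 = -13.6057 / 7² = -0.2776673469 eV

Photon energy: |ΔE| = |E_7 - E_12| = 0.1831833191 eV

Convert to wavelength using E = hc/λ with hc = 1239.84 eV·nm:
λ = hc/E = 1239.84 eV·nm / 0.1831833191 eV
λ = 6768.3019 nm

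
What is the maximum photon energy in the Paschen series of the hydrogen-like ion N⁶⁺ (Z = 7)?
74.0755 eV

The series limit corresponds to the transition from n = ∞ to n = 3.
This is the highest energy (shortest wavelength) transition in the Paschen series.

E_∞ = 0 eV
E_3 = -13.6057 × 7² / 3² = -74.0755 eV

Energy at series limit:
ΔE = E_∞ - E_3 = 0 - (-74.0755) = 74.0755 eV

This energy equals the ionization energy from the n = 3 state of N⁶⁺.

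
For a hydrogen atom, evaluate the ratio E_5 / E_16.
10.2400

Using E_n = -13.6057 Z² / n² eV with Z = 1:

E_5 = -13.6057 / 5² = -13.6057 / 25 = -0.5442280000 eV
E_16 = -13.6057 / 16² = -13.6057 / 256 = -0.0531472656 eV

The ratio is:
E_5/E_16 = (-0.5442280000) / (-0.0531472656)
E_5/E_16 = (-13.6057/25) / (-13.6057/256)
E_5/E_16 = 256/25
E_5/E_16 = 10.2400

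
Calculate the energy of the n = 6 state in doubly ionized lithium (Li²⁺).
-3.401 eV

For hydrogen-like ions, the energy levels scale with Z²:
E_n = -13.6057 Z² / n² eV

For Li²⁺ (Z = 3) at n = 6:
E_6 = -13.6057 × 3² / 6²
E_6 = -13.6057 × 9 / 36
E_6 = -122.4513 / 36
E_6 = -3.401 eV

The energy is 9 times more negative than hydrogen at the same n due to the stronger nuclear charge.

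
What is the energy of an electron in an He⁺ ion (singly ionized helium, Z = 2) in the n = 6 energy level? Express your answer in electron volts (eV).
-1.511744 eV

The energy levels of a hydrogen-like atom are given by:
E_n = -13.6057 Z² / n² eV  (with Z = 2 for He⁺)

For n = 6:
E_6 = -13.6057 × 2² / 6²
E_6 = -13.6057 × 4 / 36
E_6 = -1.511744 eV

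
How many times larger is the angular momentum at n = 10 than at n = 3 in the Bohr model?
3.333

In the Bohr model, L_n = nℏ, so the ratio is purely the ratio of quantum numbers:

L_10/L_3 = 10ℏ / 3ℏ = 10/3 = 3.333

The angular momentum scales linearly with n.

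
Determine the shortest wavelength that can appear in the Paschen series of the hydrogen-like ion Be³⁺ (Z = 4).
51.2587 nm

The series limit corresponds to the transition from n = ∞ to n = 3.
This is the highest energy (shortest wavelength) transition in the Paschen series.

E_∞ = 0 eV
E_3 = -13.6057 × 4² / 3² = -24.187911 eV

Energy at series limit:
ΔE = E_∞ - E_3 = 0 - (-24.187911) = 24.187911 eV
λ = hc/E = 1239.84 eV·nm / 24.187911 eV = 51.2587 nm

This energy equals the ionization energy from the n = 3 state of Be³⁺.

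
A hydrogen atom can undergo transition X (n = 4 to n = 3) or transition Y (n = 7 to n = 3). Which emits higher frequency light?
7 → 3

Calculate the energy for each transition:

Transition 4 → 3:
ΔE₁ = |E_3 - E_4| = |-13.6057/3² - (-13.6057/4²)|
ΔE₁ = |-1.51174444 - (-0.85035625)| = 0.66139 eV

Transition 7 → 3:
ΔE₂ = |E_3 - E_7| = |-13.6057/3² - (-13.6057/7²)|
ΔE₂ = |-1.51174444 - (-0.27766735)| = 1.23408 eV

Since 1.23408 eV > 0.66139 eV, the transition 7 → 3 emits the more energetic photon.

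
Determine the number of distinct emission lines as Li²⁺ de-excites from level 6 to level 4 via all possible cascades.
3

The electron can occupy levels n = 4, 5, ..., 6 during de-excitation — that is m = 6 - 4 + 1 = 3 distinct levels.

The number of distinct spectral lines equals the number of ways to choose 2 of these m levels (each pair gives one possible emission transition):

Number of lines = m(m-1)/2 = 3×2/2 = 3

These correspond to all possible transitions between the 3 levels:
6 → 5, 6 → 4, 5 → 4

Each transition produces a photon with a unique energy (and thus wavelength). This count does not depend on Z.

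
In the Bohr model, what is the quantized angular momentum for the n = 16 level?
1.687e-33 J·s (or 16ℏ)

In the Bohr model, angular momentum is quantized:
L = nℏ

where ℏ = h/(2π) = 1.05457e-34 J·s

For n = 16:
L = 16 × 1.05457e-34 J·s
L = 1.687e-33 J·s

This can also be written as L = 16ℏ.
The angular momentum is an integer multiple of the reduced Planck constant.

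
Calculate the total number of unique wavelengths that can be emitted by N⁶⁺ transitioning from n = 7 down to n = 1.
21

The electron can occupy levels n = 1, 2, ..., 7 during de-excitation — that is m = 7 - 1 + 1 = 7 distinct levels.

The number of distinct spectral lines equals the number of ways to choose 2 of these m levels (each pair gives one possible emission transition):

Number of lines = m(m-1)/2 = 7×6/2 = 21

These correspond to all possible transitions between the 7 levels:
7 → 6, 7 → 5, 7 → 4, 7 → 3, 7 → 2, 7 → 1, 6 → 5, 6 → 4...

Each transition produces a photon with a unique energy (and thus wavelength). This count does not depend on Z.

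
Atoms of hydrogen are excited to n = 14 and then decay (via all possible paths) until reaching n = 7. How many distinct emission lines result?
28

The electron can occupy levels n = 7, 8, ..., 14 during de-excitation — that is m = 14 - 7 + 1 = 8 distinct levels.

The number of distinct spectral lines equals the number of ways to choose 2 of these m levels (each pair gives one possible emission transition):

Number of lines = m(m-1)/2 = 8×7/2 = 28

These correspond to all possible transitions between the 8 levels:
14 → 13, 14 → 12, 14 → 11, 14 → 10, 14 → 9, 14 → 8, 14 → 7, 13 → 12...

Each transition produces a photon with a unique energy (and thus wavelength). This count does not depend on Z.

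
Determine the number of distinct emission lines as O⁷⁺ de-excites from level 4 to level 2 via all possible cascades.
3

The electron can occupy levels n = 2, 3, ..., 4 during de-excitation — that is m = 4 - 2 + 1 = 3 distinct levels.

The number of distinct spectral lines equals the number of ways to choose 2 of these m levels (each pair gives one possible emission transition):

Number of lines = m(m-1)/2 = 3×2/2 = 3

These correspond to all possible transitions between the 3 levels:
4 → 3, 4 → 2, 3 → 2

Each transition produces a photon with a unique energy (and thus wavelength). This count does not depend on Z.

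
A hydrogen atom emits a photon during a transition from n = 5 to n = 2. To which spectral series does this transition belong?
Balmer series

The spectral series in hydrogen are named based on the final (lower) energy level:
- Lyman series: n_final = 1 (ultraviolet)
- Balmer series: n_final = 2 (visible/near-UV)
- Paschen series: n_final = 3 (infrared)
- Brackett series: n_final = 4 (infrared)
- Pfund series: n_final = 5 (far infrared)

Since this transition ends at n = 2, it belongs to the Balmer series.

For reference, this 5 → 2 line has photon energy
ΔE = 13.6057 eV × (1/2² - 1/5²) = 2.8571970 eV,
corresponding to wavelength λ = hc/ΔE = 1239.84 eV·nm / 2.8571970 eV = 433.936 nm in the visible/near-UV region.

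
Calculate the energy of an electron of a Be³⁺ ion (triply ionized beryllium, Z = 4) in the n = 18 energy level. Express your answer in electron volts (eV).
-0.672 eV

The energy levels of a hydrogen-like atom are given by:
E_n = -13.6057 Z² / n² eV  (with Z = 4 for Be³⁺)

For n = 18:
E_18 = -13.6057 × 4² / 18²
E_18 = -13.6057 × 16 / 324
E_18 = -0.672 eV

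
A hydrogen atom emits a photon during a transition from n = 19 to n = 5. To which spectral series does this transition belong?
Pfund series

The spectral series in hydrogen are named based on the final (lower) energy level:
- Lyman series: n_final = 1 (ultraviolet)
- Balmer series: n_final = 2 (visible/near-UV)
- Paschen series: n_final = 3 (infrared)
- Brackett series: n_final = 4 (infrared)
- Pfund series: n_final = 5 (far infrared)

Since this transition ends at n = 5, it belongs to the Pfund series.

For reference, this 19 → 5 line has photon energy
ΔE = 13.6057 eV × (1/5² - 1/19²) = 0.5065390803 eV,
corresponding to wavelength λ = hc/ΔE = 1239.84 eV·nm / 0.5065390803 eV = 2447.6690 nm in the far infrared region.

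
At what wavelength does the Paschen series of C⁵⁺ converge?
22.78163 nm

The series limit corresponds to the transition from n = ∞ to n = 3.
This is the highest energy (shortest wavelength) transition in the Paschen series.

E_∞ = 0 eV
E_3 = -13.6057 × 6² / 3² = -54.4228000 eV

Energy at series limit:
ΔE = E_∞ - E_3 = 0 - (-54.4228000) = 54.4228000 eV
λ = hc/E = 1239.84 eV·nm / 54.4228000 eV = 22.78163 nm

This energy equals the ionization energy from the n = 3 state of C⁵⁺.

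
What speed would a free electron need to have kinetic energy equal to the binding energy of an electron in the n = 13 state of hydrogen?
1.68e+05 m/s (or 0.056134% of c)

The binding energy at n = 13 for hydrogen is:
E_13 = -13.6057/13² = -0.08050710 eV
|E_13| = 0.08050710 eV

Convert to Joules:
KE = 0.08050710 eV × (1.602177 × 10⁻¹⁹ J/eV) = 1.2899e-20 J

Using KE = ½mv²:
v = √(2·KE/m_e)
v = √(2 × 1.2899e-20 J / 9.10938 × 10⁻³¹ kg)
v = 1.68e+05 m/s

This is approximately 0.056134% the speed of light.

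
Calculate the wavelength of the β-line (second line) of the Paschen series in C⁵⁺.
35.5963 nm

The lines of a series are numbered from the longest wavelength (smallest ΔE) outward; the second line is the transition from n = n_f + 2 to n_f.
The Paschen series has all transitions ending at n_f = 3.

For C⁵⁺ (Z = 6), the second line (β-line) is the jump from n = 5 to n = 3:
E_5 = -13.6057 × 6² / 5² = -19.592208 eV
E_3 = -13.6057 × 6² / 3² = -54.422800 eV
ΔE = E_5 - E_3 = 34.830592 eV

λ = hc/E = 1239.84 eV·nm / 34.830592 eV
λ = 35.5963 nm

This is the β-line of the Paschen series in C⁵⁺.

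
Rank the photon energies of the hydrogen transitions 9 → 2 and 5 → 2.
9 → 2

Calculate the energy for each transition:

Transition 9 → 2:
ΔE₁ = |E_2 - E_9| = |-13.6057/2² - (-13.6057/9²)|
ΔE₁ = |-3.40142500000 - (-0.16797160494)| = 3.23345340 eV

Transition 5 → 2:
ΔE₂ = |E_2 - E_5| = |-13.6057/2² - (-13.6057/5²)|
ΔE₂ = |-3.40142500000 - (-0.54422800000)| = 2.85719700 eV

Since 3.23345340 eV > 2.85719700 eV, the transition 9 → 2 emits the more energetic photon.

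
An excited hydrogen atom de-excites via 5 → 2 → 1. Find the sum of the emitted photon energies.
13.0615 eV

The energy levels of hydrogen are E_n = -13.6057 / n² eV.

First transition (5 → 2):
ΔE₁ = |E_2 - E_5|
ΔE₁ = |-3.4014250000 - (-0.5442280000)| = 2.8571970 eV

Second transition (2 → 1):
ΔE₂ = |E_1 - E_2|
ΔE₂ = |-13.6057000000 - (-3.4014250000)| = 10.2042750 eV

Total energy released:
E_total = ΔE₁ + ΔE₂ = 2.8571970 + 10.2042750 = 13.0615 eV

Note: This equals the direct transition 5 → 1: 13.0615 eV ✓
Energy is conserved regardless of the path taken.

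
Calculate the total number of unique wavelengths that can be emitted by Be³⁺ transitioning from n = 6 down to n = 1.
15

The electron can occupy levels n = 1, 2, ..., 6 during de-excitation — that is m = 6 - 1 + 1 = 6 distinct levels.

The number of distinct spectral lines equals the number of ways to choose 2 of these m levels (each pair gives one possible emission transition):

Number of lines = m(m-1)/2 = 6×5/2 = 15

These correspond to all possible transitions between the 6 levels:
6 → 5, 6 → 4, 6 → 3, 6 → 2, 6 → 1, 5 → 4, 5 → 3, 5 → 2...

Each transition produces a photon with a unique energy (and thus wavelength). This count does not depend on Z.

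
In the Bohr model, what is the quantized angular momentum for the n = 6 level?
6.3274e-34 J·s (or 6ℏ)

In the Bohr model, angular momentum is quantized:
L = nℏ

where ℏ = h/(2π) = 1.054572e-34 J·s

For n = 6:
L = 6 × 1.054572e-34 J·s
L = 6.3274e-34 J·s

This can also be written as L = 6ℏ.
The angular momentum is an integer multiple of the reduced Planck constant.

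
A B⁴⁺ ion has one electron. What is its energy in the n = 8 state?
-5.31 eV

For hydrogen-like ions, the energy levels scale with Z²:
E_n = -13.6057 Z² / n² eV

For B⁴⁺ (Z = 5) at n = 8:
E_8 = -13.6057 × 5² / 8²
E_8 = -13.6057 × 25 / 64
E_8 = -340.1425 / 64
E_8 = -5.31 eV

The energy is 25 times more negative than hydrogen at the same n due to the stronger nuclear charge.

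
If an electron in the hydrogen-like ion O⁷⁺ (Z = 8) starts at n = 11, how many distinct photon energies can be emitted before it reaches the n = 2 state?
45

The electron can occupy levels n = 2, 3, ..., 11 during de-excitation — that is m = 11 - 2 + 1 = 10 distinct levels.

The number of distinct spectral lines equals the number of ways to choose 2 of these m levels (each pair gives one possible emission transition):

Number of lines = m(m-1)/2 = 10×9/2 = 45

These correspond to all possible transitions between the 10 levels:
11 → 10, 11 → 9, 11 → 8, 11 → 7, 11 → 6, 11 → 5, 11 → 4, 11 → 3...

Each transition produces a photon with a unique energy (and thus wavelength). This count does not depend on Z.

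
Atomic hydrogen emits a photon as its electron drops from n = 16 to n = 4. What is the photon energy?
0.797209 eV

The energy levels are E_n = -13.6057 eV / n².

Energy at n = 16: E_16 = -13.6057 / 16² = -0.053147266 eV
Energy at n = 4: E_4 = -13.6057 / 4² = -0.850356250 eV

For emission (electron falling to lower state), the photon energy is:
E_photon = E_16 - E_4 = |-0.053147266 - (-0.850356250)|
E_photon = 0.797209 eV

This energy is carried away by the emitted photon.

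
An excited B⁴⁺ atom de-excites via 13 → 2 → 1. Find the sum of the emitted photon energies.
338.1298 eV

The energy levels of B⁴⁺ are E_n = -13.6057 × 5² / n² eV.

First transition (13 → 2):
ΔE₁ = |E_2 - E_13|
ΔE₁ = |-85.0356250000 - (-2.0126775148)| = 83.0229475 eV

Second transition (2 → 1):
ΔE₂ = |E_1 - E_2|
ΔE₂ = |-340.1425000000 - (-85.0356250000)| = 255.1068750 eV

Total energy released:
E_total = ΔE₁ + ΔE₂ = 83.0229475 + 255.1068750 = 338.1298 eV

Note: This equals the direct transition 13 → 1: 338.1298 eV ✓
Energy is conserved regardless of the path taken.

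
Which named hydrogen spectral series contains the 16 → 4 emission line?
Brackett series

The spectral series in hydrogen are named based on the final (lower) energy level:
- Lyman series: n_final = 1 (ultraviolet)
- Balmer series: n_final = 2 (visible/near-UV)
- Paschen series: n_final = 3 (infrared)
- Brackett series: n_final = 4 (infrared)
- Pfund series: n_final = 5 (far infrared)

Since this transition ends at n = 4, it belongs to the Brackett series.

For reference, this 16 → 4 line has photon energy
ΔE = 13.6057 eV × (1/4² - 1/16²) = 0.797208984 eV,
corresponding to wavelength λ = hc/ΔE = 1239.84 eV·nm / 0.797208984 eV = 1555.226 nm in the infrared region.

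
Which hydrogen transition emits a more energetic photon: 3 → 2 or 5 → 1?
5 → 1

Calculate the energy for each transition:

Transition 3 → 2:
ΔE₁ = |E_2 - E_3| = |-13.6057/2² - (-13.6057/3²)|
ΔE₁ = |-3.401425000 - (-1.511744444)| = 1.889681 eV

Transition 5 → 1:
ΔE₂ = |E_1 - E_5| = |-13.6057/1² - (-13.6057/5²)|
ΔE₂ = |-13.605700000 - (-0.544228000)| = 13.061472 eV

Since 13.061472 eV > 1.889681 eV, the transition 5 → 1 emits the more energetic photon.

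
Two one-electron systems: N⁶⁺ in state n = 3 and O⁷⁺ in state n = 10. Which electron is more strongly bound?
N⁶⁺ at n = 3 (E = -74.07548 eV)

Using E_n = -13.6057 Z² / n² eV:

N⁶⁺ (Z = 7) at n = 3:
E = -13.6057 × 7² / 3² = -13.6057 × 49 / 9 = -74.07547778 eV

O⁷⁺ (Z = 8) at n = 10:
E = -13.6057 × 8² / 10² = -13.6057 × 64 / 100 = -8.70764800 eV

Since -74.07547778 eV < -8.70764800 eV,
N⁶⁺ at n = 3 is more tightly bound (requires more energy to ionize).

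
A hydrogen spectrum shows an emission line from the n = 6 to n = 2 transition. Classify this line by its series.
Balmer series

The spectral series in hydrogen are named based on the final (lower) energy level:
- Lyman series: n_final = 1 (ultraviolet)
- Balmer series: n_final = 2 (visible/near-UV)
- Paschen series: n_final = 3 (infrared)
- Brackett series: n_final = 4 (infrared)
- Pfund series: n_final = 5 (far infrared)

Since this transition ends at n = 2, it belongs to the Balmer series.

For reference, this 6 → 2 line has photon energy
ΔE = 13.6057 eV × (1/2² - 1/6²) = 3.023488889 eV,
corresponding to wavelength λ = hc/ΔE = 1239.84 eV·nm / 3.023488889 eV = 410.06931 nm in the visible/near-UV region.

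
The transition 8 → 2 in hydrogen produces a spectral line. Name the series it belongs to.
Balmer series

The spectral series in hydrogen are named based on the final (lower) energy level:
- Lyman series: n_final = 1 (ultraviolet)
- Balmer series: n_final = 2 (visible/near-UV)
- Paschen series: n_final = 3 (infrared)
- Brackett series: n_final = 4 (infrared)
- Pfund series: n_final = 5 (far infrared)

Since this transition ends at n = 2, it belongs to the Balmer series.

For reference, this 8 → 2 line has photon energy
ΔE = 13.6057 eV × (1/2² - 1/8²) = 3.18883594 eV,
corresponding to wavelength λ = hc/ΔE = 1239.84 eV·nm / 3.18883594 eV = 388.8065 nm in the visible/near-UV region.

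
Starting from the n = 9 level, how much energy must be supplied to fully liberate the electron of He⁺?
0.6719 eV

The ionization energy is the energy needed to remove the electron completely (n → ∞).

For a hydrogen-like ion with Z = 2, E_n = -13.6057 Z² / n² eV.

At n = 9: E_9 = -13.6057 × 2² / 9² = -0.6718864 eV
At n = ∞: E_∞ = 0 eV

Ionization energy = E_∞ - E_9 = 0 - (-0.6718864) = 0.6718864 eV
Ionization energy ≈ 0.6719 eV

This is also called the binding energy of the electron in state n = 9.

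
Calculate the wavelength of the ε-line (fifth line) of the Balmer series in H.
396.906591 nm

The lines of a series are numbered from the longest wavelength (smallest ΔE) outward; the fifth line is the transition from n = n_f + 5 to n_f.
The Balmer series has all transitions ending at n_f = 2.

For H, the fifth line (ε-line) is the jump from n = 7 to n = 2:
E_7 = -13.6057 / 7² = -0.2776673469 eV
E_2 = -13.6057 / 2² = -3.4014250000 eV
ΔE = E_7 - E_2 = 3.1237576531 eV

λ = hc/E = 1239.84 eV·nm / 3.1237576531 eV
λ = 396.906591 nm

This is the ε-line of the Balmer series in H.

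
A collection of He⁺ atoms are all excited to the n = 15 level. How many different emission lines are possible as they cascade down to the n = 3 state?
78

The electron can occupy levels n = 3, 4, ..., 15 during de-excitation — that is m = 15 - 3 + 1 = 13 distinct levels.

The number of distinct spectral lines equals the number of ways to choose 2 of these m levels (each pair gives one possible emission transition):

Number of lines = m(m-1)/2 = 13×12/2 = 78

These correspond to all possible transitions between the 13 levels:
15 → 14, 15 → 13, 15 → 12, 15 → 11, 15 → 10, 15 → 9, 15 → 8, 15 → 7...

Each transition produces a photon with a unique energy (and thus wavelength). This count does not depend on Z.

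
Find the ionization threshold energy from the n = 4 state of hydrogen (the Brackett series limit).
0.85 eV

The series limit corresponds to the transition from n = ∞ to n = 4.
This is the highest energy (shortest wavelength) transition in the Brackett series.

E_∞ = 0 eV
E_4 = -13.6057 / 4² = -0.85 eV

Energy at series limit:
ΔE = E_∞ - E_4 = 0 - (-0.85) = 0.85 eV

This energy equals the ionization energy from the n = 4 state of hydrogen.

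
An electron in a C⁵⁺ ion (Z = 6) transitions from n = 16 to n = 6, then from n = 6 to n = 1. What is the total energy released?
487.891898 eV

The energy levels of C⁵⁺ are E_n = -13.6057 × 6² / n² eV.

First transition (16 → 6):
ΔE₁ = |E_6 - E_16|
ΔE₁ = |-13.605700000000 - (-1.913301562500)| = 11.692398438 eV

Second transition (6 → 1):
ΔE₂ = |E_1 - E_6|
ΔE₂ = |-489.805200000000 - (-13.605700000000)| = 476.199500000 eV

Total energy released:
E_total = ΔE₁ + ΔE₂ = 11.692398438 + 476.199500000 = 487.891898 eV

Note: This equals the direct transition 16 → 1: 487.891898 eV ✓
Energy is conserved regardless of the path taken.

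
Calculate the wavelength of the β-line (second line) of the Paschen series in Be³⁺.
80.0917 nm

The lines of a series are numbered from the longest wavelength (smallest ΔE) outward; the second line is the transition from n = n_f + 2 to n_f.
The Paschen series has all transitions ending at n_f = 3.

For Be³⁺ (Z = 4), the second line (β-line) is the jump from n = 5 to n = 3:
E_5 = -13.6057 × 4² / 5² = -8.707648 eV
E_3 = -13.6057 × 4² / 3² = -24.187911 eV
ΔE = E_5 - E_3 = 15.480263 eV

λ = hc/E = 1239.84 eV·nm / 15.480263 eV
λ = 80.0917 nm

This is the β-line of the Paschen series in Be³⁺.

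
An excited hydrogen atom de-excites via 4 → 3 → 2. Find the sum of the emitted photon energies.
2.55 eV

The energy levels of hydrogen are E_n = -13.6057 / n² eV.

First transition (4 → 3):
ΔE₁ = |E_3 - E_4|
ΔE₁ = |-1.51174444 - (-0.85035625)| = 0.66139 eV

Second transition (3 → 2):
ΔE₂ = |E_2 - E_3|
ΔE₂ = |-3.40142500 - (-1.51174444)| = 1.88968 eV

Total energy released:
E_total = ΔE₁ + ΔE₂ = 0.66139 + 1.88968 = 2.55 eV

Note: This equals the direct transition 4 → 2: 2.55 eV ✓
Energy is conserved regardless of the path taken.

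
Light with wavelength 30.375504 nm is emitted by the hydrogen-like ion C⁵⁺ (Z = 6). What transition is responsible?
n = 6 → n = 3

First, find the photon energy from the wavelength (hc = 1239.84 eV·nm):
E = hc/λ = 1239.84 eV·nm / 30.375504 nm = 40.817101 eV

The energy levels of C⁵⁺ satisfy E_n = -13.6057 × 6² / n² eV, so an emission n_i → n_f releases
ΔE = 13.6057 × 6² × (1/n_f² − 1/n_i²) eV.

Setting ΔE equal to the photon energy:
1/n_f² − 1/n_i² = 40.817101 / (13.6057 × 6²) = 0.083333335

Since 1/n_i² must be positive, we need 1/n_f² > 0.083333335, i.e. n_f ≤ 3. For each allowed n_f, solve n_i = (1/n_f² − 0.083333335)^(−1/2) and check whether it is a whole number:
  n_f = 1: 1/n_i² = 1.000000000 − 0.083333335 = 0.916666665 → n_i = 1.044  (not an integer) ✗
  n_f = 2: 1/n_i² = 0.250000000 − 0.083333335 = 0.166666665 → n_i = 2.449  (not an integer) ✗
  n_f = 3: 1/n_i² = 0.111111111 − 0.083333335 = 0.027777776 → n_i = 6.000  → integer, n_i = 6 ✓

Only n_f = 3 gives an integer upper level, n_i = 6.

The transition is from n = 6 to n = 3 (emission).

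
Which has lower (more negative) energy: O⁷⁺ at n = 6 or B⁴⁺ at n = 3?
B⁴⁺ at n = 3 (E = -37.79361 eV)

Using E_n = -13.6057 Z² / n² eV:

O⁷⁺ (Z = 8) at n = 6:
E = -13.6057 × 8² / 6² = -13.6057 × 64 / 36 = -24.18791111 eV

B⁴⁺ (Z = 5) at n = 3:
E = -13.6057 × 5² / 3² = -13.6057 × 25 / 9 = -37.79361111 eV

Since -37.79361111 eV < -24.18791111 eV,
B⁴⁺ at n = 3 is more tightly bound (requires more energy to ionize).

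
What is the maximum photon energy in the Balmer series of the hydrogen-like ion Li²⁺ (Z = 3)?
30.613 eV

The series limit corresponds to the transition from n = ∞ to n = 2.
This is the highest energy (shortest wavelength) transition in the Balmer series.

E_∞ = 0 eV
E_2 = -13.6057 × 3² / 2² = -30.613 eV

Energy at series limit:
ΔE = E_∞ - E_2 = 0 - (-30.613) = 30.613 eV

This energy equals the ionization energy from the n = 2 state of Li²⁺.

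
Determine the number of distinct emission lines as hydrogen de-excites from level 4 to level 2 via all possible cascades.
3

The electron can occupy levels n = 2, 3, ..., 4 during de-excitation — that is m = 4 - 2 + 1 = 3 distinct levels.

The number of distinct spectral lines equals the number of ways to choose 2 of these m levels (each pair gives one possible emission transition):

Number of lines = m(m-1)/2 = 3×2/2 = 3

These correspond to all possible transitions between the 3 levels:
4 → 3, 4 → 2, 3 → 2

Each transition produces a photon with a unique energy (and thus wavelength). This count does not depend on Z.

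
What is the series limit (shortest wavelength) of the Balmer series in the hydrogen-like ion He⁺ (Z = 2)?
91.126513 nm

The series limit corresponds to the transition from n = ∞ to n = 2.
This is the highest energy (shortest wavelength) transition in the Balmer series.

E_∞ = 0 eV
E_2 = -13.6057 × 2² / 2² = -13.60570000 eV

Energy at series limit:
ΔE = E_∞ - E_2 = 0 - (-13.60570000) = 13.60570000 eV
λ = hc/E = 1239.84 eV·nm / 13.60570000 eV = 91.126513 nm

This energy equals the ionization energy from the n = 2 state of He⁺.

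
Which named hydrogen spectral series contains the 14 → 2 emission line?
Balmer series

The spectral series in hydrogen are named based on the final (lower) energy level:
- Lyman series: n_final = 1 (ultraviolet)
- Balmer series: n_final = 2 (visible/near-UV)
- Paschen series: n_final = 3 (infrared)
- Brackett series: n_final = 4 (infrared)
- Pfund series: n_final = 5 (far infrared)

Since this transition ends at n = 2, it belongs to the Balmer series.

For reference, this 14 → 2 line has photon energy
ΔE = 13.6057 eV × (1/2² - 1/14²) = 3.332008163 eV,
corresponding to wavelength λ = hc/ΔE = 1239.84 eV·nm / 3.332008163 eV = 372.09993 nm in the visible/near-UV region.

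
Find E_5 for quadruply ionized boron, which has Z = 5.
-13.60570 eV

For hydrogen-like ions, the energy levels scale with Z²:
E_n = -13.6057 Z² / n² eV

For B⁴⁺ (Z = 5) at n = 5:
E_5 = -13.6057 × 5² / 5²
E_5 = -13.6057 × 25 / 25
E_5 = -340.1425 / 25
E_5 = -13.60570 eV

The energy is 25 times more negative than hydrogen at the same n due to the stronger nuclear charge.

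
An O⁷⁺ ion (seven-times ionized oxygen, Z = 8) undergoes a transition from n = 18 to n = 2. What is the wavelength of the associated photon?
5.7666 nm

First, find the transition energy using E_n = -13.6057 Z² / n² eV:
E_18 = -13.6057 × 8² / 18² = -2.687546 eV
E_2 = -13.6057 × 8² / 2² = -217.691200 eV

Photon energy: |ΔE| = |E_2 - E_18| = 215.003654 eV

Convert to wavelength using E = hc/λ with hc = 1239.84 eV·nm:
λ = hc/E = 1239.84 eV·nm / 215.003654 eV
λ = 5.7666 nm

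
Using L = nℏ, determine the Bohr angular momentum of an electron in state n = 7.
7.382e-34 J·s (or 7ℏ)

In the Bohr model, angular momentum is quantized:
L = nℏ

where ℏ = h/(2π) = 1.05457e-34 J·s

For n = 7:
L = 7 × 1.05457e-34 J·s
L = 7.382e-34 J·s

This can also be written as L = 7ℏ.
The angular momentum is an integer multiple of the reduced Planck constant.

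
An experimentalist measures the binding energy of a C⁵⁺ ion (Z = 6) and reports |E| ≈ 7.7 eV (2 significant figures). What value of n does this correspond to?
n = 8

The exact energy levels follow E_n = -13.6057 Z² / n² eV with Z = 6.

The measured value (-7.7 eV) is reported to only 2 significant figures, so we must test candidate n values and see which one matches to that precision.

Candidate energies:
  n = 6:  E = -13.6057 × 6² / 6² = -13.60570 eV
  n = 7:  E = -13.6057 × 6² / 7² = -9.99602 eV
  n = 8:  E = -13.6057 × 6² / 8² = -7.65321 eV  ← matches
  n = 9:  E = -13.6057 × 6² / 9² = -6.04698 eV
  n = 10:  E = -13.6057 × 6² / 10² = -4.89805 eV

Checking against the measurement of -7.7 eV (2 sig figs), only n = 8 agrees:
E_8 = -7.65321 eV, which rounds to -7.7 eV ✓

Therefore n = 8.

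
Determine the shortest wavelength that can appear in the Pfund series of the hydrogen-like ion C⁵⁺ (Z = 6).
63.2823 nm

The series limit corresponds to the transition from n = ∞ to n = 5.
This is the highest energy (shortest wavelength) transition in the Pfund series.

E_∞ = 0 eV
E_5 = -13.6057 × 6² / 5² = -19.592208 eV

Energy at series limit:
ΔE = E_∞ - E_5 = 0 - (-19.592208) = 19.592208 eV
λ = hc/E = 1239.84 eV·nm / 19.592208 eV = 63.2823 nm

This energy equals the ionization energy from the n = 5 state of C⁵⁺.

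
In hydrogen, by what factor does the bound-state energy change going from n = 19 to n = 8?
5.640625

Using E_n = -13.6057 Z² / n² eV with Z = 1:

E_8 = -13.6057 / 8² = -13.6057 / 64 = -0.212589062500 eV
E_19 = -13.6057 / 19² = -13.6057 / 361 = -0.037688919668 eV

The ratio is:
E_8/E_19 = (-0.212589062500) / (-0.037688919668)
E_8/E_19 = (-13.6057/64) / (-13.6057/361)
E_8/E_19 = 361/64
E_8/E_19 = 5.640625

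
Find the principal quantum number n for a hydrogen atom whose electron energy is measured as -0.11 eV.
n = 11

The exact energy levels follow E_n = -13.6057 eV / n².

The measured value (-0.11 eV) is reported to only 2 significant figures, so we must test candidate n values and see which one matches to that precision.

Candidate energies:
  n = 9:  E = -13.6057/9² = -0.16797 eV
  n = 10:  E = -13.6057/10² = -0.13606 eV
  n = 11:  E = -13.6057/11² = -0.11244 eV  ← matches
  n = 12:  E = -13.6057/12² = -0.09448 eV
  n = 13:  E = -13.6057/13² = -0.08051 eV

Checking against the measurement of -0.11 eV (2 sig figs), only n = 11 agrees:
E_11 = -0.11244 eV, which rounds to -0.11 eV ✓

Therefore n = 11.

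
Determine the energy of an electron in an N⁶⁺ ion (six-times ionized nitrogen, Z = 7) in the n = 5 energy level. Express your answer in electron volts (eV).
-26.67 eV

The energy levels of a hydrogen-like atom are given by:
E_n = -13.6057 Z² / n² eV  (with Z = 7 for N⁶⁺)

For n = 5:
E_5 = -13.6057 × 7² / 5²
E_5 = -13.6057 × 49 / 25
E_5 = -26.67 eV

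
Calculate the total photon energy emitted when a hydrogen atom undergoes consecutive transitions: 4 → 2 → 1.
12.755344 eV

The energy levels of hydrogen are E_n = -13.6057 / n² eV.

First transition (4 → 2):
ΔE₁ = |E_2 - E_4|
ΔE₁ = |-3.401425000000 - (-0.850356250000)| = 2.551068750 eV

Second transition (2 → 1):
ΔE₂ = |E_1 - E_2|
ΔE₂ = |-13.605700000000 - (-3.401425000000)| = 10.204275000 eV

Total energy released:
E_total = ΔE₁ + ΔE₂ = 2.551068750 + 10.204275000 = 12.755344 eV

Note: This equals the direct transition 4 → 1: 12.755344 eV ✓
Energy is conserved regardless of the path taken.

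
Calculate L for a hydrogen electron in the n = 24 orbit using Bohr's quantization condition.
2.53e-33 J·s (or 24ℏ)

In the Bohr model, angular momentum is quantized:
L = nℏ

where ℏ = h/(2π) = 1.0546e-34 J·s

For n = 24:
L = 24 × 1.0546e-34 J·s
L = 2.53e-33 J·s

This can also be written as L = 24ℏ.
The angular momentum is an integer multiple of the reduced Planck constant.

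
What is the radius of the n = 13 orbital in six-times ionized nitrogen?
1.2776 nm (or 12.7758 Å)

The Bohr radius formula is:
r_n = n² a₀ / Z

where a₀ = 0.0529177 nm is the Bohr radius.

For N⁶⁺ (Z = 7) at n = 13:
r_13 = 13² × 0.0529177 nm / 7
r_13 = 169 × 0.0529177 nm / 7
r_13 = 8.94309 nm / 7
r_13 = 1.2776 nm

The electron orbits at approximately 1.2776 nm from the nucleus.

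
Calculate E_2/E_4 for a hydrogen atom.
4.000000

Using E_n = -13.6057 Z² / n² eV with Z = 1:

E_2 = -13.6057 / 2² = -13.6057 / 4 = -3.401425000000 eV
E_4 = -13.6057 / 4² = -13.6057 / 16 = -0.850356250000 eV

The ratio is:
E_2/E_4 = (-3.401425000000) / (-0.850356250000)
E_2/E_4 = (-13.6057/4) / (-13.6057/16)
E_2/E_4 = 16/4
E_2/E_4 = 4.000000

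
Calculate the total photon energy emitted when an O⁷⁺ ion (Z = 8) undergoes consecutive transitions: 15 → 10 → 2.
213.8211 eV

The energy levels of O⁷⁺ are E_n = -13.6057 × 8² / n² eV.

First transition (15 → 10):
ΔE₁ = |E_10 - E_15|
ΔE₁ = |-8.7076480000 - (-3.8700657778)| = 4.8375822 eV

Second transition (10 → 2):
ΔE₂ = |E_2 - E_10|
ΔE₂ = |-217.6912000000 - (-8.7076480000)| = 208.9835520 eV

Total energy released:
E_total = ΔE₁ + ΔE₂ = 4.8375822 + 208.9835520 = 213.8211 eV

Note: This equals the direct transition 15 → 2: 213.8211 eV ✓
Energy is conserved regardless of the path taken.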